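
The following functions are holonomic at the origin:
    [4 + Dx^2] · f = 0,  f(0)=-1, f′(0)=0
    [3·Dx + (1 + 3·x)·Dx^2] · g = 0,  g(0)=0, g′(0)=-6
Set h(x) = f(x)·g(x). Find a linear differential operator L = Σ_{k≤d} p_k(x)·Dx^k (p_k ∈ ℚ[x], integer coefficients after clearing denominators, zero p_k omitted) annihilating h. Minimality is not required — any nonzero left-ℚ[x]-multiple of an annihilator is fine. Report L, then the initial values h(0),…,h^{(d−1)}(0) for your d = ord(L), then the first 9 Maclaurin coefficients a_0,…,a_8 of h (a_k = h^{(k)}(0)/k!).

L = (-1112 - 1248·x + 7344·x^2 + 27648·x^3 + 20736·x^4) + (-48 + 2160·x + 10368·x^2 + 10368·x^3)·Dx + (-250 + 240·x + 4968·x^2 + 13824·x^3 + 10368·x^4)·Dx^2 + (-12 + 540·x + 2592·x^2 + 2592·x^3)·Dx^3 + (7 + 138·x + 783·x^2 + 1728·x^3 + 1296·x^4)·Dx^4  (order 4).
h: a_k = 0, 6, -9, 6, -45/2, 326/5, -168, 46402/105, -23609/20, …
ICs: h(0) = 0, h′(0) = 6, h′′(0) = -18, h′′′(0) = 36.

f: a_k = -1, 0, 2, 0, -2/3, 0, 4/45, 0, -2/315, …
g: a_k = 0, -6, 9, -18, 81/2, -486/5, 243, -4374/7, 6561/4, …
L₀ := L_f ⊗_s L_g (sym. prod.), ord ≤ 4.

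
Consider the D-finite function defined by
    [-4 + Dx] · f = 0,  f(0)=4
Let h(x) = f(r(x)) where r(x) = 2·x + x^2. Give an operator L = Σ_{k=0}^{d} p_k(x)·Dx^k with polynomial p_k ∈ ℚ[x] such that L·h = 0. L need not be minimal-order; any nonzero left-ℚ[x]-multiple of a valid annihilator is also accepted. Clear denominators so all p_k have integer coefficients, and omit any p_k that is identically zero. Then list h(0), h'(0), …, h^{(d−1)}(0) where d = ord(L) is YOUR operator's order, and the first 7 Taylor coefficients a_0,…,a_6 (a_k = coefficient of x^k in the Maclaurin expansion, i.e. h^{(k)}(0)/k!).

L = (-8 - 8·x) + Dx  (order 1).
h: a_k = 4, 32, 144, 1408/3, 3680/3, 13568/5, 236416/45, …
ICs: h(0) = 4.

f: a_k = 4, 16, 32, 128/3, 128/3, 512/15, 1024/45, …
f∘r: x↦r, Dx↦Dx/r' in L_f ⇒ L₀.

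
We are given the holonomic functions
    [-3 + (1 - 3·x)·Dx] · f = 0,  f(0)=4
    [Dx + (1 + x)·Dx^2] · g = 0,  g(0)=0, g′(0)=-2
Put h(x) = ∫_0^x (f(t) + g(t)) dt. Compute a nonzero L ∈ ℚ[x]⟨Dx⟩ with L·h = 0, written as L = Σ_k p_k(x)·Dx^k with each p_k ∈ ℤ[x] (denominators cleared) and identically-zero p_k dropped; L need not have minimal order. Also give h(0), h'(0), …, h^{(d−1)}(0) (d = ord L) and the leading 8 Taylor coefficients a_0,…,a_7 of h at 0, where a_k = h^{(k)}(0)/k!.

L = (66 + 18·x)·Dx^2 + (52 + 120·x + 36·x^2)·Dx^3 + (-7 + 11·x + 27·x^2 + 9·x^3)·Dx^4  (order 4).
h: a_k = 0, 4, 5, 37/3, 161/6, 649/10, 2429/15, 8749/21, …
ICs: h(0) = 0, h′(0) = 4, h′′(0) = 10, h′′′(0) = 74.

f: a_k = 4, 12, 36, 108, 324, 972, 2916, 8748, …
g: a_k = 0, -2, 1, -2/3, 1/2, -2/5, 1/3, -2/7, …
L₀ := lclm(L_f,L_g); ord L₀ ≤ 1+2.
h=∫₀ˣh₀: take L = L₀·Dx.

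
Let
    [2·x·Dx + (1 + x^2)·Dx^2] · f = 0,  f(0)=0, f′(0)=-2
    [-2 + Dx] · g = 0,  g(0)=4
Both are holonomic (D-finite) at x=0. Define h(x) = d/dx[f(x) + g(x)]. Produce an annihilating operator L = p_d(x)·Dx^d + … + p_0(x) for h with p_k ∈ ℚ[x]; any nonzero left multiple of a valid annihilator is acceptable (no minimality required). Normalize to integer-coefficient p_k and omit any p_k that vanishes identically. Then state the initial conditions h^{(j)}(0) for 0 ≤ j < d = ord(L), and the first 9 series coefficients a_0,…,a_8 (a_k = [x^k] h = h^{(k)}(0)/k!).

f: a_k = 0, -2, 0, 2/3, 0, -2/5, 0, 2/7, 0, …
g: a_k = 4, 8, 8, 16/3, 8/3, 16/15, 16/45, 32/315, 8/315, …
f+g: L₀ = lclm(L_f,L_g), ord ≤ 2+1.
h₀' ⇒ L via d/dx closure of L₀.
L = (2 - 4·x - 6·x^2 - 4·x^3) + (-3 - x^2 - 2·x^4)·Dx + (1 + x + 2·x^2 + x^3 + x^4)·Dx^2  (order 2).
h: a_k = 6, 16, 18, 32/3, 10/3, 32/15, 122/45, 64/315, -614/315, …
ICs: h(0) = 6, h′(0) = 16.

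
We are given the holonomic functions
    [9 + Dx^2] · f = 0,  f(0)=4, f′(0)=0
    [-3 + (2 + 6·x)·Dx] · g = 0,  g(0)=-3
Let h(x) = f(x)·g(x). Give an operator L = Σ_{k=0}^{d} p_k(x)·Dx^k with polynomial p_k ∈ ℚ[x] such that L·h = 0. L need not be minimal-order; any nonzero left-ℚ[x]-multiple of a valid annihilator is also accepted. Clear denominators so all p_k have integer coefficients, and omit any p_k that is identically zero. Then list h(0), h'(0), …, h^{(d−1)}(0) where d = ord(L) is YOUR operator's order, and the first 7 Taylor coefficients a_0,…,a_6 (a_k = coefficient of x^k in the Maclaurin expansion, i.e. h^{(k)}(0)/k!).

L = (63 + 216·x + 324·x^2) + (-12 - 36·x)·Dx + (4 + 24·x + 36·x^2)·Dx^2  (order 2).
h: a_k = -12, -18, 135/2, 243/4, -2025/32, -3159/64, 84807/1280, …
ICs: h(0) = -12, h′(0) = -18.

f: a_k = 4, 0, -18, 0, 27/2, 0, -81/20, …
g: a_k = -3, -9/2, 27/8, -81/16, 1215/128, -5103/256, 45927/1024, …
h₀=f·g: eliminate ⇒ L₀, order ≤ 2·1.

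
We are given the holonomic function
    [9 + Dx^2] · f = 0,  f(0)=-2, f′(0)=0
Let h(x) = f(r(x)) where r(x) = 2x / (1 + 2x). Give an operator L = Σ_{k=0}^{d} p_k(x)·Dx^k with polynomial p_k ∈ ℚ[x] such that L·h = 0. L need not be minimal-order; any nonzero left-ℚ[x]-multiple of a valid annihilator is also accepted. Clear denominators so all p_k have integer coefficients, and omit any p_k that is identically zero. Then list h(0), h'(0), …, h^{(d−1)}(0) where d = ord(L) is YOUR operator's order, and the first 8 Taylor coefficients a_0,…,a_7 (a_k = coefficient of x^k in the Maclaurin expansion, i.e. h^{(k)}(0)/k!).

L = 36 + (4 + 24·x + 48·x^2 + 32·x^3)·Dx + (1 + 8·x + 24·x^2 + 32·x^3 + 16·x^4)·Dx^2  (order 2).
h: a_k = -2, 0, 36, -144, 324, -288, -6552/5, 44064/5, …
ICs: h(0) = -2, h′(0) = 0.

f: a_k = -2, 0, 9, 0, -27/4, 0, 81/40, 0, …
Substitute x→r, Dx→(1/r')Dx; clear ⇒ L₀.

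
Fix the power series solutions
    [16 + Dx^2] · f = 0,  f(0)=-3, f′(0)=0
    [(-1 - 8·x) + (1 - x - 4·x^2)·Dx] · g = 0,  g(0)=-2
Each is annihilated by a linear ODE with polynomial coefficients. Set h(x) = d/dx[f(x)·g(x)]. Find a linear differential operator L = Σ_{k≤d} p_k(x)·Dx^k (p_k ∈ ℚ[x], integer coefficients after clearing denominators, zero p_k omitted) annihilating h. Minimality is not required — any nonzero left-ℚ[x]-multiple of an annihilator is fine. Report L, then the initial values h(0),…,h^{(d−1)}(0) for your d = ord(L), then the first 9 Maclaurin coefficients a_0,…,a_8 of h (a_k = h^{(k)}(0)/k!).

L = (-12 - 64·x - 224·x^2 + 256·x^3 + 512·x^4) + (-1 - 4·x + 48·x^2 + 128·x^3)·Dx + (1 - 3·x - 10·x^2 + 16·x^3 + 32·x^4)·Dx^2  (order 2).
h: a_k = 6, -36, 18, -8, 110, -604/5, 7126/15, -816/35, 84594/35, …
ICs: h(0) = 6, h′(0) = -36.

f: a_k = -3, 0, 24, 0, -32, 0, 256/15, 0, -512/105, …
g: a_k = -2, -2, -10, -18, -58, -130, -362, -882, -2330, …
Sym-product of L_f,L_g gives L₀ (≤ ord 2).
Differentiate: ansatz ord ≤ ord L₀ ⇒ L.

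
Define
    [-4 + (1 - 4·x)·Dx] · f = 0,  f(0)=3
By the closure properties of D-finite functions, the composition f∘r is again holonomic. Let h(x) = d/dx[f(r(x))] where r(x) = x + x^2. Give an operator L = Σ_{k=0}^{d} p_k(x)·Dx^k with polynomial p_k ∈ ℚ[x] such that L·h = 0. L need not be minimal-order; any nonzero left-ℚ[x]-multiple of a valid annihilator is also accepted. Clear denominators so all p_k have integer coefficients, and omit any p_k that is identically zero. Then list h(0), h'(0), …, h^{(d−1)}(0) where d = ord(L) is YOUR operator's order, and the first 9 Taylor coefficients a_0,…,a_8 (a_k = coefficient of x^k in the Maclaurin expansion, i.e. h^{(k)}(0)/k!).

f: a_k = 3, 12, 48, 192, 768, 3072, 12288, 49152, 196608, …
Substitute x→r, Dx→(1/r')Dx; clear ⇒ L₀.
h₀' ⇒ L via d/dx closure of L₀.
L = (10 + 24·x + 24·x^2) + (-1 + 2·x + 12·x^2 + 8·x^3)·Dx  (order 1).
h: a_k = 12, 120, 864, 5568, 33600, 194688, 1096704, 6051840, 32873472, …
ICs: h(0) = 12.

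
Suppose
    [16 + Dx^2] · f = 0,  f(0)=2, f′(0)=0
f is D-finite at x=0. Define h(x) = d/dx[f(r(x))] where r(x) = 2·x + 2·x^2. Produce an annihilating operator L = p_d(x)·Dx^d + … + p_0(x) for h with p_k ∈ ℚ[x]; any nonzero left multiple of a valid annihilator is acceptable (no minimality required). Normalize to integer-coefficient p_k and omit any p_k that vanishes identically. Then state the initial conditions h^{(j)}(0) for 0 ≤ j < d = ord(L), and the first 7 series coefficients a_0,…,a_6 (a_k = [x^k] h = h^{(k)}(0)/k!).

L = (76 + 512·x + 1536·x^2 + 2048·x^3 + 1024·x^4) + (-6 - 12·x)·Dx + (1 + 4·x + 4·x^2)·Dx^2  (order 2).
h: a_k = 0, -128, -384, 3328/3, 20480/3, 118784/15, -315392/15, …
ICs: h(0) = 0, h′(0) = -128.

f: a_k = 2, 0, -16, 0, 64/3, 0, -512/45, …
h₀=f(r): pull back L_f along r ⇒ L₀.
h₀' ⇒ L via d/dx closure of L₀.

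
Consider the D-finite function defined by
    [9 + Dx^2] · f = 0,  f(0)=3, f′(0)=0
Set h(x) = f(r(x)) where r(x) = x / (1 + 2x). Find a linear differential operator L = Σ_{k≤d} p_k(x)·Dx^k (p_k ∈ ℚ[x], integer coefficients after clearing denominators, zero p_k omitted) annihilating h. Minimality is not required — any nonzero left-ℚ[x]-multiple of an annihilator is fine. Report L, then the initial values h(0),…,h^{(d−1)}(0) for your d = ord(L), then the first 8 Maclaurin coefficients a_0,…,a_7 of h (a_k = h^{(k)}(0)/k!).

f: a_k = 3, 0, -27/2, 0, 81/8, 0, -243/80, 0, …
L₀ from L_f via x↦r, Dx↦r'^{-1}Dx.
L = 9 + (4 + 24·x + 48·x^2 + 32·x^3)·Dx + (1 + 8·x + 24·x^2 + 32·x^3 + 16·x^4)·Dx^2  (order 2).
h: a_k = 3, 0, -27/2, 54, -1215/8, 351, -54243/80, 20169/20, …
ICs: h(0) = 3, h′(0) = 0.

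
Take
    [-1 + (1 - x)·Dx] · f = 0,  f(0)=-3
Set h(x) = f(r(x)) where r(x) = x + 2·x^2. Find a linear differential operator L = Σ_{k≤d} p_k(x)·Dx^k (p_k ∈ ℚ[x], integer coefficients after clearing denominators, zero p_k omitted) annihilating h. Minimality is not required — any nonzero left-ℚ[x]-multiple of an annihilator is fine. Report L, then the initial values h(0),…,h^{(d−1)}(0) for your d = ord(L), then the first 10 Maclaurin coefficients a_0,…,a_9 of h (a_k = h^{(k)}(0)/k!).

f: a_k = -3, -3, -3, -3, -3, -3, -3, -3, -3, -3, …
h₀=f(r): pull back L_f along r ⇒ L₀.
L = (1 + 4·x) + (-1 + x + 2·x^2)·Dx  (order 1).
h: a_k = -3, -3, -9, -15, -33, -63, -129, -255, -513, -1023, …
ICs: h(0) = -3.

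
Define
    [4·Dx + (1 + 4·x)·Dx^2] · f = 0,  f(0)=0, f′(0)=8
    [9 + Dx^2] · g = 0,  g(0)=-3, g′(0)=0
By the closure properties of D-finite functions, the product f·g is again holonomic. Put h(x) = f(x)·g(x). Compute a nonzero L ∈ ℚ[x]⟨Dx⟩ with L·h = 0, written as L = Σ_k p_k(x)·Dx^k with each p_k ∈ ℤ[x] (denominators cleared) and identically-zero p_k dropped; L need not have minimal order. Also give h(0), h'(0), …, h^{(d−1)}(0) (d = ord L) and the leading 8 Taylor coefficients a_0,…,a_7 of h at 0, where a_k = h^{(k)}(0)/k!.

L = (-2043 - 1296·x + 44064·x^2 + 186624·x^3 + 186624·x^4) + (72 + 5472·x + 31104·x^2 + 41472·x^3)·Dx + (-182 + 864·x + 12096·x^2 + 41472·x^3 + 41472·x^4)·Dx^2 + (8 + 608·x + 3456·x^2 + 4608·x^3)·Dx^3 + (5 + 112·x + 800·x^2 + 2304·x^3 + 2304·x^4)·Dx^4  (order 4).
h: a_k = 0, -24, 48, -20, 168, -3669/5, 2530, -624507/70, …
ICs: h(0) = 0, h′(0) = -24, h′′(0) = 96, h′′′(0) = -120.

f: a_k = 0, 8, -16, 128/3, -128, 2048/5, -4096/3, 32768/7, …
g: a_k = -3, 0, 27/2, 0, -81/8, 0, 243/80, 0, …
Product ⇒ symmetric product L₀, ord ≤ 4.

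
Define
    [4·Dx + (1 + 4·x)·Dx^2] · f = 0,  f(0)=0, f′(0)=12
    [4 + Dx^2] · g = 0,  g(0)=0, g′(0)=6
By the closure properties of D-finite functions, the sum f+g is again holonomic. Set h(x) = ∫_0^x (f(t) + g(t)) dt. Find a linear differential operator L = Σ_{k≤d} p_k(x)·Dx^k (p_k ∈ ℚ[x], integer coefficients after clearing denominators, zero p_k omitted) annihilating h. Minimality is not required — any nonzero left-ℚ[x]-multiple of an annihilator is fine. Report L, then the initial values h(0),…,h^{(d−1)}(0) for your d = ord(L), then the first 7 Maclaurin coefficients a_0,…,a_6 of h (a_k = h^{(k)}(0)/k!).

L = (400 + 128·x + 256·x^2)·Dx^2 + (36 + 176·x + 192·x^2 + 256·x^3)·Dx^3 + (100 + 32·x + 64·x^2)·Dx^4 + (9 + 44·x + 48·x^2 + 64·x^3)·Dx^5  (order 5).
h: a_k = 0, 0, 9, -8, 15, -192/5, 1538/15, …
ICs: h(0) = 0, h′(0) = 0, h′′(0) = 18, h′′′(0) = -48, h′′′′(0) = 360.

f: a_k = 0, 12, -24, 64, -192, 3072/5, -2048, …
g: a_k = 0, 6, 0, -4, 0, 4/5, 0, …
f+g: L₀ = lclm(L_f,L_g), ord ≤ 2+2.
h=∫₀ˣh₀: take L = L₀·Dx.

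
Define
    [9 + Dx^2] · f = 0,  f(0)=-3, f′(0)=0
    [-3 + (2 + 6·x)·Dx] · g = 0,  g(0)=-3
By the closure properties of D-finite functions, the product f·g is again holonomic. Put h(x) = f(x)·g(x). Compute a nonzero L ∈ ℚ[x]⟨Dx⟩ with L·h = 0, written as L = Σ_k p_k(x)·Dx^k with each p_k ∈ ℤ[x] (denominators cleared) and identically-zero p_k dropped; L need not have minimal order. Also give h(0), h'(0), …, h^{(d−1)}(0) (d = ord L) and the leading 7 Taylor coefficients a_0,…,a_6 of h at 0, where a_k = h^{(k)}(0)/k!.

L = (63 + 216·x + 324·x^2) + (-12 - 36·x)·Dx + (4 + 24·x + 36·x^2)·Dx^2  (order 2).
h: a_k = 9, 27/2, -405/8, -729/16, 6075/128, 9477/256, -254421/5120, …
ICs: h(0) = 9, h′(0) = 27/2.

f: a_k = -3, 0, 27/2, 0, -81/8, 0, 243/80, …
g: a_k = -3, -9/2, 27/8, -81/16, 1215/128, -5103/256, 45927/1024, …
Product ⇒ symmetric product L₀, ord ≤ 2.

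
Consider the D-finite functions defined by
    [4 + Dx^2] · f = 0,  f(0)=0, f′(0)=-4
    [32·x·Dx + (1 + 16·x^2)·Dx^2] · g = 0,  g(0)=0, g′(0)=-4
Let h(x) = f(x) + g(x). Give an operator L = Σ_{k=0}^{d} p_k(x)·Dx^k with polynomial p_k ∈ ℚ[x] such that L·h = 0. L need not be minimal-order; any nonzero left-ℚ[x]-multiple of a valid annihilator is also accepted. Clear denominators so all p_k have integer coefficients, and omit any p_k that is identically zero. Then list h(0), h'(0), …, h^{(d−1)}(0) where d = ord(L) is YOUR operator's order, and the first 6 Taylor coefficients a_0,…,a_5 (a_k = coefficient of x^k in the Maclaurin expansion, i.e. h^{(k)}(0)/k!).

f: a_k = 0, -4, 0, 8/3, 0, -8/15, …
g: a_k = 0, -4, 0, 64/3, 0, -1024/5, …
Sum ⇒ L₀ = lclm(L_f,L_g) in ℚ(x)⟨Dx⟩.
L = (-6016·x + 102400·x^3 + 32768·x^5)·Dx + (-28 + 1216·x^2 + 27648·x^4 + 16384·x^6)·Dx^2 + (-1504·x + 25600·x^3 + 8192·x^5)·Dx^3 + (-7 + 304·x^2 + 6912·x^4 + 4096·x^6)·Dx^4  (order 4).
h: a_k = 0, -8, 0, 24, 0, -616/3, …
ICs: h(0) = 0, h′(0) = -8, h′′(0) = 0, h′′′(0) = 144.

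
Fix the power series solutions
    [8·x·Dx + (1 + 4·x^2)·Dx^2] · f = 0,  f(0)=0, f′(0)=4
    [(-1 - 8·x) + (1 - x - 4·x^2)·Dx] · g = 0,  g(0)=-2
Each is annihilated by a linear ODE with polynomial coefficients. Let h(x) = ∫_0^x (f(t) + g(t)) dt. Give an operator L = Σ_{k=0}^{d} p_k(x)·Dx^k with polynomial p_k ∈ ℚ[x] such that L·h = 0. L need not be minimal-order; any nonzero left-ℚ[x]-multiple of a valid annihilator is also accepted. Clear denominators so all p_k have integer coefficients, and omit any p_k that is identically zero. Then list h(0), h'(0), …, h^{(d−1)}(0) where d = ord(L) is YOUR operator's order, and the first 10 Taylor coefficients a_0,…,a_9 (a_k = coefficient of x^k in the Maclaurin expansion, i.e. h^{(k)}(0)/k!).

f: a_k = 0, 4, 0, -16/3, 0, 64/5, 0, -256/7, 0, 1024/9, …
g: a_k = -2, -2, -10, -18, -58, -130, -362, -882, -2330, -5858, …
f+g: L₀ = lclm(L_f,L_g), ord ≤ 2+1.
h=∫h₀ ⇒ L = L₀·Dx.
L = (40 - 160·x - 2272·x^2 - 4608·x^3 - 16896·x^4 - 6144·x^6)·Dx^2 + (-31 - 264·x - 364·x^2 - 2208·x^3 - 4160·x^4 - 12800·x^5 - 768·x^6 - 6144·x^7)·Dx^3 + (5 + 11·x + 80·x^2 - 116·x^3 - 80·x^4 - 704·x^5 - 1536·x^6 - 256·x^7 - 1024·x^8)·Dx^4  (order 4).
h: a_k = 0, -2, 1, -10/3, -35/6, -58/5, -293/15, -362/7, -3215/28, -2330/9, …
ICs: h(0) = 0, h′(0) = -2, h′′(0) = 2, h′′′(0) = -20.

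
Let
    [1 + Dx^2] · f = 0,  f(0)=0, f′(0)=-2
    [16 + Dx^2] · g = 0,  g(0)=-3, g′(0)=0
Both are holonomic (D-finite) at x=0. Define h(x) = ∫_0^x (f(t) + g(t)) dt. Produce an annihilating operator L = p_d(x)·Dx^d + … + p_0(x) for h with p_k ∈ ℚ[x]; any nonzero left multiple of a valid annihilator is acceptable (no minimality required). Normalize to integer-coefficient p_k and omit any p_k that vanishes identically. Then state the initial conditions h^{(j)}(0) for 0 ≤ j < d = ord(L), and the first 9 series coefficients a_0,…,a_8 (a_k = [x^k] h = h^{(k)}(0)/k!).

f: a_k = 0, -2, 0, 1/3, 0, -1/60, 0, 1/2520, 0, …
g: a_k = -3, 0, 24, 0, -32, 0, 256/15, 0, -512/105, …
f+g: L₀ = lclm(L_f,L_g), ord ≤ 2+2.
Integrate: L := L₀·Dx.
L = 16·Dx + 17·Dx^3 + Dx^5  (order 5).
h: a_k = 0, -3, -1, 8, 1/12, -32/5, -1/360, 256/105, 1/20160, …
ICs: h(0) = 0, h′(0) = -3, h′′(0) = -2, h′′′(0) = 48, h′′′′(0) = 2.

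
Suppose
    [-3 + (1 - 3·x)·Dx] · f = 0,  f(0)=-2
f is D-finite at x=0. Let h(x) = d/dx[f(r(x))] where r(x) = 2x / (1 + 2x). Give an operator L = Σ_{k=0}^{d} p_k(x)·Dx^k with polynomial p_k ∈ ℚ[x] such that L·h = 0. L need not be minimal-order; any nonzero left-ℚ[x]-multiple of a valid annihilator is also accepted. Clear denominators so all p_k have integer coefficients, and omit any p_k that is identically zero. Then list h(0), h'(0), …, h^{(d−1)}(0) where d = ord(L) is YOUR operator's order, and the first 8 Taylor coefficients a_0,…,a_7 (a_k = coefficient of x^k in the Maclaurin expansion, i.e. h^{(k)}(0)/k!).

f: a_k = -2, -6, -18, -54, -162, -486, -1458, -4374, …
Change of var in L_f (x↦r) gives L₀.
Derive L from L₀ (diff closure).
L = 8 + (-1 + 4·x)·Dx  (order 1).
h: a_k = -12, -96, -576, -3072, -15360, -73728, -344064, -1572864, …
ICs: h(0) = -12.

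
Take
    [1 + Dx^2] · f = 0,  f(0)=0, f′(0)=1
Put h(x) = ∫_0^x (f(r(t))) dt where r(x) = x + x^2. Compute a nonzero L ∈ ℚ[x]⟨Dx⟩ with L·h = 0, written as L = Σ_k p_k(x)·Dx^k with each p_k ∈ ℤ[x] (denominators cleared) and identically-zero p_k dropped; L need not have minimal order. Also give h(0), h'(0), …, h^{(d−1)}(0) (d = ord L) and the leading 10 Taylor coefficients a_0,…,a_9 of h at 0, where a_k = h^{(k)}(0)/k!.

L = (1 + 6·x + 12·x^2 + 8·x^3)·Dx - 2·Dx^2 + (1 + 2·x)·Dx^3  (order 3).
h: a_k = 0, 0, 1/2, 1/3, -1/24, -1/10, -59/720, -1/56, 419/40320, 59/6480, …
ICs: h(0) = 0, h′(0) = 0, h′′(0) = 1.

f: a_k = 0, 1, 0, -1/6, 0, 1/120, 0, -1/5040, 0, 1/362880, …
Change of var in L_f (x↦r) gives L₀.
Integrate: L := L₀·Dx.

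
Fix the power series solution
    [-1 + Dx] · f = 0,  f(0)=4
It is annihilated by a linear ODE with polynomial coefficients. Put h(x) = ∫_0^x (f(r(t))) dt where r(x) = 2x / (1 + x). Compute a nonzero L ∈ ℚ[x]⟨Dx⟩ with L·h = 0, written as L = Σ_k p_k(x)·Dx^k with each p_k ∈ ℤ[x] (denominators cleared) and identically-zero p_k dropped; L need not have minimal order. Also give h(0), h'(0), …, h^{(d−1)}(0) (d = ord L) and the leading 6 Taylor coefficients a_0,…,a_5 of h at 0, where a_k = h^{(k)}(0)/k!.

f: a_k = 4, 4, 2, 2/3, 1/6, 1/30, …
Change of var in L_f (x↦r) gives L₀.
h=∫₀ˣh₀: take L = L₀·Dx.
L = -2·Dx + (1 + 2·x + x^2)·Dx^2  (order 2).
h: a_k = 0, 4, 4, 0, -2/3, 8/15, …
ICs: h(0) = 0, h′(0) = 4.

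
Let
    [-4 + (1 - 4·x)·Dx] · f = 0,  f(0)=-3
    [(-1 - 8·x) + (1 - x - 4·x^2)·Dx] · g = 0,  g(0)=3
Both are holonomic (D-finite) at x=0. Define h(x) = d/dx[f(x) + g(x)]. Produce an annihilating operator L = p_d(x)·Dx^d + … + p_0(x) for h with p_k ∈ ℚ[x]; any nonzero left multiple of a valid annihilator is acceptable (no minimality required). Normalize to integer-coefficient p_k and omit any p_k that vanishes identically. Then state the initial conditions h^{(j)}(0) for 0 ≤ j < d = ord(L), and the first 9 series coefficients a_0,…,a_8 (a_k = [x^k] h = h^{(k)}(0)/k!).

f: a_k = -3, -12, -48, -192, -768, -3072, -12288, -49152, -196608, …
g: a_k = 3, 3, 15, 27, 87, 195, 543, 1323, 3495, …
L₀ := lclm(L_f,L_g); ord L₀ ≤ 1+1.
h=h₀': d/dx-closure on L₀ ⇒ L.
L = (264 - 384·x + 6912·x^2 - 6144·x^3 + 6144·x^4) + (-21 - 264·x - 96·x^2 + 4608·x^3 - 5376·x^4 + 6144·x^5)·Dx + (-1 + 41·x - 228·x^2 + 288·x^3 + 256·x^4 - 768·x^5 + 1024·x^6)·Dx^2  (order 2).
h: a_k = -9, -66, -495, -2724, -14385, -70470, -334803, -1544904, -6998805, …
ICs: h(0) = -9, h′(0) = -66.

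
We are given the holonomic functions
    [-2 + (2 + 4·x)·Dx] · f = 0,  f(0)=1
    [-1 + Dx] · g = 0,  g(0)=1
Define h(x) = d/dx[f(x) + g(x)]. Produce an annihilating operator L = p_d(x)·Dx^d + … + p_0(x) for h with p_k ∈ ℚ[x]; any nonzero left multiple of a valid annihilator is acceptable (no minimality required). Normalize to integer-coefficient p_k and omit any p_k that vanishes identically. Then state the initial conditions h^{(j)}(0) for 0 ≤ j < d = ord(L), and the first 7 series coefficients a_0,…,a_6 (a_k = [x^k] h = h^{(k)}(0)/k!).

L = (-2 - x) + (1 - 2·x - 2·x^2)·Dx + (1 + 3·x + 2·x^2)·Dx^2  (order 2).
h: a_k = 2, 0, 2, -7/3, 53/12, -118/15, 2599/180, …
ICs: h(0) = 2, h′(0) = 0.

f: a_k = 1, 1, -1/2, 1/2, -5/8, 7/8, -21/16, …
g: a_k = 1, 1, 1/2, 1/6, 1/24, 1/120, 1/720, …
h₀=f+g: left-lcm gives L₀, ord ≤ 2.
h=h₀': d/dx-closure on L₀ ⇒ L.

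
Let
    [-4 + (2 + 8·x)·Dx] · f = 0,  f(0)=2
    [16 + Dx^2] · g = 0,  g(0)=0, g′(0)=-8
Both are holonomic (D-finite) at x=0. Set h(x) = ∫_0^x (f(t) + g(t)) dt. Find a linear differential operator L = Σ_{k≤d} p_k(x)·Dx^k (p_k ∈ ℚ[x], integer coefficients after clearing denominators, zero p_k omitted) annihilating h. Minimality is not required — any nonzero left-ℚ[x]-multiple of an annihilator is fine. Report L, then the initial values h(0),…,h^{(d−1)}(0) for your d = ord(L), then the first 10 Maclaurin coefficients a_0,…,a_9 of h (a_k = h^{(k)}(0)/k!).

L = (-224 - 1024·x - 2048·x^2)·Dx + (48 + 704·x + 3072·x^2 + 4096·x^3)·Dx^2 + (-14 - 64·x - 128·x^2)·Dx^3 + (3 + 44·x + 192·x^2 + 256·x^3)·Dx^4  (order 4).
h: a_k = 0, 2, -2, -4/3, 22/3, -4, 292/45, -24, 21046/315, -572/3, …
ICs: h(0) = 0, h′(0) = 2, h′′(0) = -4, h′′′(0) = -8.

f: a_k = 2, 4, -4, 8, -20, 56, -168, 528, -1716, 5720, …
g: a_k = 0, -8, 0, 64/3, 0, -256/15, 0, 2048/315, 0, -4096/2835, …
L₀ := lclm(L_f,L_g); ord L₀ ≤ 1+2.
∫: right-multiply L₀ by Dx.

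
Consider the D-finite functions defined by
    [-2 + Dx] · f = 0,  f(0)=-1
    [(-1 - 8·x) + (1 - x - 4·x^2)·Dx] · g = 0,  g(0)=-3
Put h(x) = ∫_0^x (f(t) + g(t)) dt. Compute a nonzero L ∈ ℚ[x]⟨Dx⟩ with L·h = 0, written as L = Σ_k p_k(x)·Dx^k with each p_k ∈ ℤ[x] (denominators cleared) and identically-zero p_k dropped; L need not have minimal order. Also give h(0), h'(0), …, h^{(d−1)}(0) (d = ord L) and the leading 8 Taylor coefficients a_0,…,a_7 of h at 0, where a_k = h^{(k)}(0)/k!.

L = (16 + 20·x + 240·x^2 + 128·x^3)·Dx + (-6 - 32·x - 124·x^2 + 32·x^3 + 64·x^4)·Dx^2 + (-1 + 11·x + 2·x^2 - 48·x^3 - 32·x^4)·Dx^3  (order 3).
h: a_k = 0, -4, -5/2, -17/3, -85/12, -263/15, -2929/90, -24439/315, …
ICs: h(0) = 0, h′(0) = -4, h′′(0) = -5.

f: a_k = -1, -2, -2, -4/3, -2/3, -4/15, -4/45, -8/315, …
g: a_k = -3, -3, -15, -27, -87, -195, -543, -1323, …
f+g: L₀ = lclm(L_f,L_g), ord ≤ 1+1.
∫: right-multiply L₀ by Dx.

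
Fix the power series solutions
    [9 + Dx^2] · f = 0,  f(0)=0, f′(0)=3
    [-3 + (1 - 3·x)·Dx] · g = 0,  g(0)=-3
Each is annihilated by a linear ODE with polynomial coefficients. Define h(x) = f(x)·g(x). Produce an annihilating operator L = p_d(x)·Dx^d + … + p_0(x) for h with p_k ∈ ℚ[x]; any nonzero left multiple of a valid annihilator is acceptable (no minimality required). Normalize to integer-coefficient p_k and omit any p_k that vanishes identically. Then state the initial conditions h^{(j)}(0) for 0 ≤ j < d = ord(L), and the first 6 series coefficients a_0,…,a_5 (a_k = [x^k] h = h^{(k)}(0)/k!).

L = (-9 + 27·x) + 6·Dx + (-1 + 3·x)·Dx^2  (order 2).
h: a_k = 0, -9, -27, -135/2, -405/2, -24543/40, …
ICs: h(0) = 0, h′(0) = -9.

f: a_k = 0, 3, 0, -9/2, 0, 81/40, …
g: a_k = -3, -9, -27, -81, -243, -729, …
L₀ := L_f ⊗_s L_g (sym. prod.), ord ≤ 2.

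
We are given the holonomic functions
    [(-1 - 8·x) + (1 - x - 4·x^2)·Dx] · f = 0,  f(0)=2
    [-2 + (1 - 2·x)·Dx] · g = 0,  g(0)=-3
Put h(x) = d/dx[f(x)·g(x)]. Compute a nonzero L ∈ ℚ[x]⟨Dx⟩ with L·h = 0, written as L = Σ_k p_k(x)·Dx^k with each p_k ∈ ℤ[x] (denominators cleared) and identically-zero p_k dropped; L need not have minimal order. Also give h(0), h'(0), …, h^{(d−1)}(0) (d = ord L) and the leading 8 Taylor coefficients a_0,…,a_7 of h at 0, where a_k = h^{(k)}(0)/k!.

L = (22 - 12·x - 120·x^2 - 256·x^3 + 768·x^4) + (-3 + 5·x + 42·x^2 - 88·x^3 - 80·x^4 + 192·x^5)·Dx  (order 1).
h: a_k = -18, -132, -558, -2184, -7410, -24300, -75222, -227856, …
ICs: h(0) = -18.

f: a_k = 2, 2, 10, 18, 58, 130, 362, 882, …
g: a_k = -3, -6, -12, -24, -48, -96, -192, -384, …
h₀=f·g: eliminate ⇒ L₀, order ≤ 1·1.
h₀' ⇒ L via d/dx closure of L₀.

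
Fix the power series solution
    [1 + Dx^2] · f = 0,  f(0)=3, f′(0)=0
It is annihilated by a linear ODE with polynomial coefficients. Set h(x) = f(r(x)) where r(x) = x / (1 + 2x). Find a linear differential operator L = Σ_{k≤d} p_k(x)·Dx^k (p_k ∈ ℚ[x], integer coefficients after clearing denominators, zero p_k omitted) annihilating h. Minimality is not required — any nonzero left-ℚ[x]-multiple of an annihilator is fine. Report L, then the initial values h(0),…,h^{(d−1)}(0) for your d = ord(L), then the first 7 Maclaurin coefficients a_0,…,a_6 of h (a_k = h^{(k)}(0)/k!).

L = 1 + (4 + 24·x + 48·x^2 + 32·x^3)·Dx + (1 + 8·x + 24·x^2 + 32·x^3 + 16·x^4)·Dx^2  (order 2).
h: a_k = 3, 0, -3/2, 6, -143/8, 47, -27601/240, …
ICs: h(0) = 3, h′(0) = 0.

f: a_k = 3, 0, -3/2, 0, 1/8, 0, -1/240, …
Change of var in L_f (x↦r) gives L₀.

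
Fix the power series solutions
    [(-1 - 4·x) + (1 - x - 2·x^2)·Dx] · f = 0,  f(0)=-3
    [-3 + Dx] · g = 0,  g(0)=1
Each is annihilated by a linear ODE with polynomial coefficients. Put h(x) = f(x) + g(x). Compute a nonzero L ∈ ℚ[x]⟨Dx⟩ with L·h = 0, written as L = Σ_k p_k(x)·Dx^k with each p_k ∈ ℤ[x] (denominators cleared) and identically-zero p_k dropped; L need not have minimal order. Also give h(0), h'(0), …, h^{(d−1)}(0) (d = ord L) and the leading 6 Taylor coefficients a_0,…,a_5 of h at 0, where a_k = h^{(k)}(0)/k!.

f: a_k = -3, -3, -9, -15, -33, -63, …
g: a_k = 1, 3, 9/2, 9/2, 27/8, 81/40, …
Sum ⇒ L₀ = lclm(L_f,L_g) in ℚ(x)⟨Dx⟩.
L = (-9 - 9·x - 126·x^2 - 72·x^3) + (-3 + 30·x + 51·x^2 - 36·x^3 - 36·x^4)·Dx + (2 - 9·x - 3·x^2 + 20·x^3 + 12·x^4)·Dx^2  (order 2).
h: a_k = -2, 0, -9/2, -21/2, -237/8, -2439/40, …
ICs: h(0) = -2, h′(0) = 0.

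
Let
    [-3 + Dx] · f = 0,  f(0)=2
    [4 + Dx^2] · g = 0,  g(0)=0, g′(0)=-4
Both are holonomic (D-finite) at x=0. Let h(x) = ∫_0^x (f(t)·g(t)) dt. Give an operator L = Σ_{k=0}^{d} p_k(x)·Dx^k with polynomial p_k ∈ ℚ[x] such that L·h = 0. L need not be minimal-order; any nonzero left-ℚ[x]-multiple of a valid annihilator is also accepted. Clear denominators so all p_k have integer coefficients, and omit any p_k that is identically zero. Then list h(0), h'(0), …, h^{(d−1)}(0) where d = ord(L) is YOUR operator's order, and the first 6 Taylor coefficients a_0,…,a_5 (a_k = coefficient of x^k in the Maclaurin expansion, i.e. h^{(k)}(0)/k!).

f: a_k = 2, 6, 9, 9, 27/4, 81/20, …
g: a_k = 0, -4, 0, 8/3, 0, -8/15, …
Product ⇒ symmetric product L₀, ord ≤ 2.
Integrate: L := L₀·Dx.
L = 13·Dx - 6·Dx^2 + Dx^3  (order 3).
h: a_k = 0, 0, -4, -8, -23/3, -4, …
ICs: h(0) = 0, h′(0) = 0, h′′(0) = -8.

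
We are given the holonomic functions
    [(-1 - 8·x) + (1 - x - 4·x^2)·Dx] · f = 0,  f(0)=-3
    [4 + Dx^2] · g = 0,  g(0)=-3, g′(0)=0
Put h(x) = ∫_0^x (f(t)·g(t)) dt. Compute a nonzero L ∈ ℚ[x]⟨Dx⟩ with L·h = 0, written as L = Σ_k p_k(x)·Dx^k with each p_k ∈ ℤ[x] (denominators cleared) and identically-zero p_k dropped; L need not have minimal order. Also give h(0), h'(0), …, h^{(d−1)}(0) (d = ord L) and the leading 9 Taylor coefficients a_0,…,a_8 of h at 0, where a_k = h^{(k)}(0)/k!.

L = (4 + 4·x + 16·x^2)·Dx + (2 + 16·x)·Dx^2 + (-1 + x + 4·x^2)·Dx^3  (order 3).
h: a_k = 0, 9, 9/2, 9, 63/4, 177/5, 143/2, 5681/35, 14261/40, …
ICs: h(0) = 0, h′(0) = 9, h′′(0) = 9.

f: a_k = -3, -3, -15, -27, -87, -195, -543, -1323, -3495, …
g: a_k = -3, 0, 6, 0, -2, 0, 4/15, 0, -2/105, …
f·g: L₀ = L_f ⊗_s L_g, ord ≤ 1·2.
h=∫₀ˣh₀: take L = L₀·Dx.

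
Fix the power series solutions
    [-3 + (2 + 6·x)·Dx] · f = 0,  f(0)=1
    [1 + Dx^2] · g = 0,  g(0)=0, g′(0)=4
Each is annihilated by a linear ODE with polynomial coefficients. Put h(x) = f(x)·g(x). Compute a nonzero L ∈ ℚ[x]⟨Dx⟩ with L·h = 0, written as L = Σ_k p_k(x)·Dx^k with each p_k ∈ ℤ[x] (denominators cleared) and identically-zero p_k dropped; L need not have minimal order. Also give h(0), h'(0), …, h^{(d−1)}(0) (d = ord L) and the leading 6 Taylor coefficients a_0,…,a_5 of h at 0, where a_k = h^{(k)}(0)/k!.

f: a_k = 1, 3/2, -9/8, 27/16, -405/128, 1701/256, …
g: a_k = 0, 4, 0, -2/3, 0, 1/30, …
h₀=f·g: eliminate ⇒ L₀, order ≤ 1·2.
L = (31 + 24·x + 36·x^2) + (-12 - 36·x)·Dx + (4 + 24·x + 36·x^2)·Dx^2  (order 2).
h: a_k = 0, 4, 6, -31/6, 23/4, -5699/480, …
ICs: h(0) = 0, h′(0) = 4.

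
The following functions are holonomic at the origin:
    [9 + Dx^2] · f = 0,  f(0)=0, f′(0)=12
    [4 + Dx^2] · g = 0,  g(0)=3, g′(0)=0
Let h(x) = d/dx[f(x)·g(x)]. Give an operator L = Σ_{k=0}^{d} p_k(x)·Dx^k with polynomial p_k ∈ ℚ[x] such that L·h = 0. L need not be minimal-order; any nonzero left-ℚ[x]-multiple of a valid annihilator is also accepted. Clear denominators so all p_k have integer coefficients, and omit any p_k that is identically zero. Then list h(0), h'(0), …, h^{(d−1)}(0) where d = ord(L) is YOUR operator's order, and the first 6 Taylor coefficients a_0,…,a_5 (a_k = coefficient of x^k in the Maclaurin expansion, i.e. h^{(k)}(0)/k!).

f: a_k = 0, 12, 0, -18, 0, 81/10, …
g: a_k = 3, 0, -6, 0, 2, 0, …
L₀ := L_f ⊗_s L_g (sym. prod.), ord ≤ 4.
Differentiate: ansatz ord ≤ ord L₀ ⇒ L.
L = 25 + 26·Dx^2 + Dx^4  (order 4).
h: a_k = 36, 0, -378, 0, 1563/2, 0, …
ICs: h(0) = 36, h′(0) = 0, h′′(0) = -756, h′′′(0) = 0.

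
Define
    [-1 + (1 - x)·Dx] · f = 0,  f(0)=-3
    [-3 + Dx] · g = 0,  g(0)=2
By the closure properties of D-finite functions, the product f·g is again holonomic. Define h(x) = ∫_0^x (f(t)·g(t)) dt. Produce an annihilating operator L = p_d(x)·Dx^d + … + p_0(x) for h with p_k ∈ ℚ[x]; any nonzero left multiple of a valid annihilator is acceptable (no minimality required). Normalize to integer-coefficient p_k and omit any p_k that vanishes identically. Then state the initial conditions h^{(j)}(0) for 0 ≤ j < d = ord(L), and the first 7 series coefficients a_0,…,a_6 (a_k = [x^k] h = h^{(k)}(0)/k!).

f: a_k = -3, -3, -3, -3, -3, -3, -3, …
g: a_k = 2, 6, 9, 9, 27/4, 81/20, 81/40, …
f·g: L₀ = L_f ⊗_s L_g, ord ≤ 1·1.
∫: right-multiply L₀ by Dx.
L = (4 - 3·x)·Dx + (-1 + x)·Dx^2  (order 2).
h: a_k = 0, -6, -12, -17, -39/2, -393/20, -92/5, …
ICs: h(0) = 0, h′(0) = -6.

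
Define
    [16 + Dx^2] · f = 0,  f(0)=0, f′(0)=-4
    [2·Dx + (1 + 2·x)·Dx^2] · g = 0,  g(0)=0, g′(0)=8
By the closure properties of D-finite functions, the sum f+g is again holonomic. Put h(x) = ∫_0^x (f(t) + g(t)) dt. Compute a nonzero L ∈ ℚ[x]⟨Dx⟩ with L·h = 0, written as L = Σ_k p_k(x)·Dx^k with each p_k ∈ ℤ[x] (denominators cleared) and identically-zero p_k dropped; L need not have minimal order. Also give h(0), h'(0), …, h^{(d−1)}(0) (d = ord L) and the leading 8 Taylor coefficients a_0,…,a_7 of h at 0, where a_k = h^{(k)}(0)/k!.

f: a_k = 0, -4, 0, 32/3, 0, -128/15, 0, 1024/315, …
g: a_k = 0, 8, -8, 32/3, -16, 128/5, -128/3, 512/7, …
h₀=f+g: left-lcm gives L₀, ord ≤ 4.
h=∫h₀ ⇒ L = L₀·Dx.
L = (160 + 256·x + 256·x^2)·Dx^2 + (48 + 224·x + 384·x^2 + 256·x^3)·Dx^3 + (10 + 16·x + 16·x^2)·Dx^4 + (3 + 14·x + 24·x^2 + 16·x^3)·Dx^5  (order 5).
h: a_k = 0, 0, 2, -8/3, 16/3, -16/5, 128/45, -128/21, …
ICs: h(0) = 0, h′(0) = 0, h′′(0) = 4, h′′′(0) = -16, h′′′′(0) = 128.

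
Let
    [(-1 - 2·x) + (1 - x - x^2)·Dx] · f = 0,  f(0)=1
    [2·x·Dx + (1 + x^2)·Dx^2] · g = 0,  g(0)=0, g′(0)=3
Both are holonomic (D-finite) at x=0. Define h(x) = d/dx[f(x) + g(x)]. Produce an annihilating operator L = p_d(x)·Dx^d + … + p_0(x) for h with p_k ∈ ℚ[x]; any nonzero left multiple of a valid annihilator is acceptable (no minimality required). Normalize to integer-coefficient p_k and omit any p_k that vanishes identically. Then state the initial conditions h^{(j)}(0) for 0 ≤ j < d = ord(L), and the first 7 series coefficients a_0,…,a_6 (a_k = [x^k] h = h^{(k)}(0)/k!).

L = (-4 + 16·x + 64·x^2 + 72·x^3 + 66·x^4 + 6·x^6) + (10 + 24·x + 28·x^2 + 60·x^3 + 65·x^4 + 50·x^5 + 3·x^6 + 6·x^7)·Dx + (-2 - 2·x - 2·x^2 + 8·x^3 + 5·x^4 + 11·x^5 + 6·x^6 + x^7 + x^8)·Dx^2  (order 2).
h: a_k = 4, 4, 6, 20, 43, 78, 144, …
ICs: h(0) = 4, h′(0) = 4.

f: a_k = 1, 1, 2, 3, 5, 8, 13, …
g: a_k = 0, 3, 0, -1, 0, 3/5, 0, …
Sum ⇒ L₀ = lclm(L_f,L_g) in ℚ(x)⟨Dx⟩.
h₀' ⇒ L via d/dx closure of L₀.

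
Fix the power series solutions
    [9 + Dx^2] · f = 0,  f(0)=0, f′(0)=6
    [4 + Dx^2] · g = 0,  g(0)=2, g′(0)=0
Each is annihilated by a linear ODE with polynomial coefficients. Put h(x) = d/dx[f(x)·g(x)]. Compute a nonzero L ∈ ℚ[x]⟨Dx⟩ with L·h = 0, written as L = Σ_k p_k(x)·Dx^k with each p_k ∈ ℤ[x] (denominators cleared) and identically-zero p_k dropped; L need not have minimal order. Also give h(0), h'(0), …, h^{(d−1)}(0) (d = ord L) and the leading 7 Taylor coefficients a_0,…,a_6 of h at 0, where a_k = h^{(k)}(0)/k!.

L = 25 + 26·Dx^2 + Dx^4  (order 4).
h: a_k = 12, 0, -126, 0, 521/2, 0, -13021/60, …
ICs: h(0) = 12, h′(0) = 0, h′′(0) = -252, h′′′(0) = 0.

f: a_k = 0, 6, 0, -9, 0, 81/20, 0, …
g: a_k = 2, 0, -4, 0, 4/3, 0, -8/45, …
Sym-product of L_f,L_g gives L₀ (≤ ord 4).
Differentiate: ansatz ord ≤ ord L₀ ⇒ L.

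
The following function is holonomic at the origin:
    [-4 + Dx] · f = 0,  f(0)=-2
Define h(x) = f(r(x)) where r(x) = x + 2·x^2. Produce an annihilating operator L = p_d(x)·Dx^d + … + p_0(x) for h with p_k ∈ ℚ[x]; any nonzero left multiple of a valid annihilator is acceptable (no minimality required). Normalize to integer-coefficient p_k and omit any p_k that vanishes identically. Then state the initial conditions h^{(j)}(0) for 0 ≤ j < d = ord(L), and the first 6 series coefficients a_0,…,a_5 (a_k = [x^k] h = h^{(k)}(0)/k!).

f: a_k = -2, -8, -16, -64/3, -64/3, -256/15, …
f∘r: x↦r, Dx↦Dx/r' in L_f ⇒ L₀.
L = (-4 - 16·x) + Dx  (order 1).
h: a_k = -2, -8, -32, -256/3, -640/3, -6656/15, …
ICs: h(0) = -2.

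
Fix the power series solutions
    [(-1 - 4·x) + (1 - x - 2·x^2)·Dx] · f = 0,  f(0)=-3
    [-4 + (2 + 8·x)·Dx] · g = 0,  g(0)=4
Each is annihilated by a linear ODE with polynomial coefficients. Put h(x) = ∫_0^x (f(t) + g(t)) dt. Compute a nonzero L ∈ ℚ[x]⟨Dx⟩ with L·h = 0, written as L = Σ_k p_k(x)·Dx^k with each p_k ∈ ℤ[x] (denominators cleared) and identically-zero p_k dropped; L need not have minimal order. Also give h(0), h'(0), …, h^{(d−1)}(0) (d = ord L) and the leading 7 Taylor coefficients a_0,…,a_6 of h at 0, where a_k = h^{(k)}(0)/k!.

L = (-16 - 84·x - 120·x^2 - 160·x^3)·Dx + (10 + 52·x + 204·x^2 + 400·x^3 + 400·x^4)·Dx^2 + (1 - 7·x - 56·x^2 - 8·x^3 + 200·x^4 + 160·x^5)·Dx^3  (order 3).
h: a_k = 0, 1, 5/2, -17/3, 1/4, -73/5, 49/6, …
ICs: h(0) = 0, h′(0) = 1, h′′(0) = 5.

f: a_k = -3, -3, -9, -15, -33, -63, -129, …
g: a_k = 4, 8, -8, 16, -40, 112, -336, …
h₀=f+g: left-lcm gives L₀, ord ≤ 2.
Integrate: L := L₀·Dx.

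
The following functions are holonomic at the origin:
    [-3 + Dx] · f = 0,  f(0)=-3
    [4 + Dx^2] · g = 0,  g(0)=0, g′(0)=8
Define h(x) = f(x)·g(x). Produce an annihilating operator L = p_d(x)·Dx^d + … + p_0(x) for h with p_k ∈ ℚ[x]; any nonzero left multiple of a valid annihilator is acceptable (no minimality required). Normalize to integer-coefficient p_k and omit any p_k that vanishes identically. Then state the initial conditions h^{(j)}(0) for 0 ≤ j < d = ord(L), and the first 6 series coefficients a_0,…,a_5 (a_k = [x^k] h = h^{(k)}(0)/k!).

L = 13 - 6·Dx + Dx^2  (order 2).
h: a_k = 0, -24, -72, -92, -60, -61/5, …
ICs: h(0) = 0, h′(0) = -24.

f: a_k = -3, -9, -27/2, -27/2, -81/8, -243/40, …
g: a_k = 0, 8, 0, -16/3, 0, 16/15, …
f·g: L₀ = L_f ⊗_s L_g, ord ≤ 1·2.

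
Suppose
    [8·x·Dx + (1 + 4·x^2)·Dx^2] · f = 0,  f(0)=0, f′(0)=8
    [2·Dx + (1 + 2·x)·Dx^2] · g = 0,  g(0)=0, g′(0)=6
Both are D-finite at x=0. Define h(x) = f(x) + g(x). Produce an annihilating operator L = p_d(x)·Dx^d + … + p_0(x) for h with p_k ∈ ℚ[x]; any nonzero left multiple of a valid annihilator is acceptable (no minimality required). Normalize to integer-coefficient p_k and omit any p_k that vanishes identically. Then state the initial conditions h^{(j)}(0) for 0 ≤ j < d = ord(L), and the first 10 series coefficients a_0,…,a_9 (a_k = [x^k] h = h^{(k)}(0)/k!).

f: a_k = 0, 8, 0, -32/3, 0, 128/5, 0, -512/7, 0, 2048/9, …
g: a_k = 0, 6, -6, 8, -12, 96/5, -32, 384/7, -96, 512/3, …
f+g: L₀ = lclm(L_f,L_g), ord ≤ 2+2.
L = (-8 - 48·x + 96·x^2 + 64·x^3)·Dx + (-8 - 16·x + 192·x^3 + 128·x^4)·Dx^2 + (-1 + 2·x + 8·x^2 + 16·x^3 + 48·x^4 + 32·x^5)·Dx^3  (order 3).
h: a_k = 0, 14, -6, -8/3, -12, 224/5, -32, -128/7, -96, 3584/9, …
ICs: h(0) = 0, h′(0) = 14, h′′(0) = -12.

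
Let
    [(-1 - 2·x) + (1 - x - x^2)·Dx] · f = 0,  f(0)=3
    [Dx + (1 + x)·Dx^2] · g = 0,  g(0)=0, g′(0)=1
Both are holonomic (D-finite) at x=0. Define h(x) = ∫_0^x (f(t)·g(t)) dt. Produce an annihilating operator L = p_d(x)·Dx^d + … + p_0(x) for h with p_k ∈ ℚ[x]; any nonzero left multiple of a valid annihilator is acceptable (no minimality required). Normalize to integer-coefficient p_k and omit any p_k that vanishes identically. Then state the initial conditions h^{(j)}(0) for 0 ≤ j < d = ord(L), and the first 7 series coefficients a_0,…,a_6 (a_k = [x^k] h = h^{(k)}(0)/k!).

f: a_k = 3, 3, 6, 9, 15, 24, 39, …
g: a_k = 0, 1, -1/2, 1/3, -1/4, 1/5, -1/6, …
h₀=f·g: eliminate ⇒ L₀, order ≤ 1·2.
Integrate: L := L₀·Dx.
L = (3 + 4·x)·Dx + (1 + 7·x + 5·x^2)·Dx^2 + (-1 + 2·x^2 + x^3)·Dx^3  (order 3).
h: a_k = 0, 0, 3/2, 1/2, 11/8, 5/4, 247/120, …
ICs: h(0) = 0, h′(0) = 0, h′′(0) = 3.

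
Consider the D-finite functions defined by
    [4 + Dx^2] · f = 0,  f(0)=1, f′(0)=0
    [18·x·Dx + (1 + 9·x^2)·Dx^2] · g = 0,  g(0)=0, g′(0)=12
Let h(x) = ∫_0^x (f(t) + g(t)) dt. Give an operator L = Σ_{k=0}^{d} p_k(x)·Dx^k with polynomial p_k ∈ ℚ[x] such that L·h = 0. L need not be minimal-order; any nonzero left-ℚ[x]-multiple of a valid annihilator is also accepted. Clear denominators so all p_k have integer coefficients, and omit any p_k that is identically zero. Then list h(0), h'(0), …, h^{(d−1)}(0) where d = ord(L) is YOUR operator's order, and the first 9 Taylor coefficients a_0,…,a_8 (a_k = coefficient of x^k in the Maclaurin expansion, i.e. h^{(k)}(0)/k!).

L = (-3744·x + 37584·x^3 + 11664·x^5)·Dx^2 + (-28 + 864·x^2 + 10692·x^4 + 5832·x^6)·Dx^3 + (-936·x + 9396·x^3 + 2916·x^5)·Dx^4 + (-7 + 216·x^2 + 2673·x^4 + 1458·x^6)·Dx^5  (order 5).
h: a_k = 0, 1, 6, -2/3, -9, 2/15, 162/5, -4/315, -2187/14, …
ICs: h(0) = 0, h′(0) = 1, h′′(0) = 12, h′′′(0) = -4, h′′′′(0) = -216.

f: a_k = 1, 0, -2, 0, 2/3, 0, -4/45, 0, 2/315, …
g: a_k = 0, 12, 0, -36, 0, 972/5, 0, -8748/7, 0, …
Weyl lclm of L_f,L_g ⇒ L₀ (ord ≤ 4).
Integrate: L := L₀·Dx.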